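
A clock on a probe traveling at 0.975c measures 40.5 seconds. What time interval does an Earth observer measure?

Proper time Δt₀ = 40.5 seconds
γ = 1/√(1 - 0.975²) = 4.500
Δt = γΔt₀ = 4.500 × 40.5 = 182.3 seconds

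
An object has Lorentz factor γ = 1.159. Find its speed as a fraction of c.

From γ = 1/√(1 - v²/c²):
1/γ² = 1/1.159² = 0.74445
v²/c² = 1 - 0.74445 = 0.25555
v/c = √(0.25555) = 0.5055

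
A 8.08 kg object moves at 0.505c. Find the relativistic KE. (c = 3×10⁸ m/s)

γ = 1/√(1 - 0.505²) = 1.1586
γ - 1 = 0.1586
KE = (γ-1)mc² = 0.1586 × 8.08 × (3×10⁸)² = 1.153×10¹⁷ J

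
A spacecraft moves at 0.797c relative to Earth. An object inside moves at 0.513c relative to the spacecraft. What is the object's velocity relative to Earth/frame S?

u = (u' + v)/(1 + u'v/c²)
Numerator: 0.513 + 0.797 = 1.31
Denominator: 1 + 0.408861 = 1.408861
u = 1.31/1.408861 = 0.9298c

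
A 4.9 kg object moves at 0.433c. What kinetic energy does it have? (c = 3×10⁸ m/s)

γ = 1/√(1 - 0.433²) = 1.10939
γ - 1 = 0.10939
KE = (γ-1)mc² = 0.10939 × 4.9 × (3×10⁸)² = 4.824×10¹⁶ J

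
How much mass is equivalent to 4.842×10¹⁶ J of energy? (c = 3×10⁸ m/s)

From E = mc², we get m = E/c²
c² = (3×10⁸)² = 9×10¹⁶ m²/s²
m = 4.842×10¹⁶ / 9×10¹⁶ = 0.5380 kg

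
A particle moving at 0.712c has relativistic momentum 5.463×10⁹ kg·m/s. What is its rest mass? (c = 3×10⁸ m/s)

γ = 1/√(1 - 0.712²) = 1.424
v = 0.712 × 3×10⁸ = 2.136×10⁸ m/s
m = p/(γv) = 5.463×10⁹/(1.424 × 2.136×10⁸) = 17.96 kg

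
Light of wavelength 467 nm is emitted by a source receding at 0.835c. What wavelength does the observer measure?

β = 0.835
Wavelength Doppler factor = √(1.835/0.165) = √(11.12) = 3.335
λ_obs = 467 × 3.335 = 1557 nm (redshift)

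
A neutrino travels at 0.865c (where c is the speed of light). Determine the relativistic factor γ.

v/c = 0.865, so (v/c)² = 0.748225
1 - (v/c)² = 0.251775
γ = 1/√(0.251775) = 1.993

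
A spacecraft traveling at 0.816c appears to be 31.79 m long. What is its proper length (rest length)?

Contracted length L = 31.79 m
γ = 1/√(1 - 0.816²) = 1.730
L₀ = γL = 1.730 × 31.79 = 55.00 m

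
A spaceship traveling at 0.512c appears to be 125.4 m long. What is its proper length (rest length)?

Contracted length L = 125.4 m
γ = 1/√(1 - 0.512²) = 1.164
L₀ = γL = 1.164 × 125.4 = 146.0 m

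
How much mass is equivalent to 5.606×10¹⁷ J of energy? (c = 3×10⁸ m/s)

From E = mc², we get m = E/c²
c² = (3×10⁸)² = 9×10¹⁶ m²/s²
m = 5.606×10¹⁷ / 9×10¹⁶ = 6.229 kg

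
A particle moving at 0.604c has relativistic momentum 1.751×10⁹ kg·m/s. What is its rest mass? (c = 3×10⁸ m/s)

γ = 1/√(1 - 0.604²) = 1.2547
v = 0.604 × 3×10⁸ = 1.812×10⁸ m/s
m = p/(γv) = 1.751×10⁹/(1.2547 × 1.812×10⁸) = 7.702 kg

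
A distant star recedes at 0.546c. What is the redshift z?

β = 0.546
(1+β)/(1-β) = 1.546/0.454 = 3.405
√(3.405) = 1.8453
z = 1.8453 - 1 = 0.8453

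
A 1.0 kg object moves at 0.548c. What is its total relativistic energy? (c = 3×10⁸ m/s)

γ = 1/√(1 - 0.548²) = 1.195
mc² = 1.0 × (3×10⁸)² = 9.000×10¹⁶ J
E = γmc² = 1.195 × 9.000×10¹⁶ = 1.076×10¹⁷ J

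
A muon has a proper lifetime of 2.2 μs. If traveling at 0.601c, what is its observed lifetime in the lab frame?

Proper lifetime τ₀ = 2.2 μs
γ = 1/√(1 - 0.601²) = 1.2512
τ = γτ₀ = 1.2512 × 2.2 μs = 2.753 μs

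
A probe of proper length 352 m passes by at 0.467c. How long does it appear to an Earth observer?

Proper length L₀ = 352 m
γ = 1/√(1 - 0.467²) = 1.1309
L = L₀/γ = 352/1.1309 = 311.3 m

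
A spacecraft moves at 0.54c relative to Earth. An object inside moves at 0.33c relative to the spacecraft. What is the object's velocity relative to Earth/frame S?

u = (u' + v)/(1 + u'v/c²)
Numerator: 0.33 + 0.54 = 0.87
Denominator: 1 + 0.1782 = 1.1782
u = 0.87/1.1782 = 0.7384c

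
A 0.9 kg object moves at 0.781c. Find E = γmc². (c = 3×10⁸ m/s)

γ = 1/√(1 - 0.781²) = 1.601
mc² = 0.9 × (3×10⁸)² = 8.100×10¹⁶ J
E = γmc² = 1.601 × 8.100×10¹⁶ = 1.297×10¹⁷ J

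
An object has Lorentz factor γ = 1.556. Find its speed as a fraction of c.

From γ = 1/√(1 - v²/c²):
1/γ² = 1/1.556² = 0.41303
v²/c² = 1 - 0.41303 = 0.58697
v/c = √(0.58697) = 0.7661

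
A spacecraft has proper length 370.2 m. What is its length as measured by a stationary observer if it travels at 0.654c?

Proper length L₀ = 370.2 m
γ = 1/√(1 - 0.654²) = 1.3219
L = L₀/γ = 370.2/1.3219 = 280.1 m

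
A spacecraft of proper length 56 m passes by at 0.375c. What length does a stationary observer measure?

Proper length L₀ = 56 m
γ = 1/√(1 - 0.375²) = 1.0787
L = L₀/γ = 56/1.0787 = 51.91 m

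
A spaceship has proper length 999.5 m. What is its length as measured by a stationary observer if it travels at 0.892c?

Proper length L₀ = 999.5 m
γ = 1/√(1 - 0.892²) = 2.2122
L = L₀/γ = 999.5/2.2122 = 451.8 m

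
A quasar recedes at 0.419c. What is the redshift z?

β = 0.419
(1+β)/(1-β) = 1.419/0.581 = 2.4423
√(2.4423) = 1.5628
z = 1.5628 - 1 = 0.5628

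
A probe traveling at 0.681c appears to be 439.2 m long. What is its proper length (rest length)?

Contracted length L = 439.2 m
γ = 1/√(1 - 0.681²) = 1.3656
L₀ = γL = 1.3656 × 439.2 = 599.8 m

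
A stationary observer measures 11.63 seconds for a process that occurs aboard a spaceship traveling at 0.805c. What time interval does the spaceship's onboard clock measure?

Dilated time Δt = 11.63 seconds
γ = 1/√(1 - 0.805²) = 1.6856
Δt₀ = Δt/γ = 11.63/1.6856 = 6.900 seconds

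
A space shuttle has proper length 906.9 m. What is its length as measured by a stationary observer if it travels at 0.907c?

Proper length L₀ = 906.9 m
γ = 1/√(1 - 0.907²) = 2.375
L = L₀/γ = 906.9/2.375 = 381.9 m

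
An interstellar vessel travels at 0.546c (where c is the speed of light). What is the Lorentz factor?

v/c = 0.546, so (v/c)² = 0.298116
1 - (v/c)² = 0.701884
γ = 1/√(0.701884) = 1.194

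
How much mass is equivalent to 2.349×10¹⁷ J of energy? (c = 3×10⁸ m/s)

From E = mc², we get m = E/c²
c² = (3×10⁸)² = 9×10¹⁶ m²/s²
m = 2.349×10¹⁷ / 9×10¹⁶ = 2.610 kg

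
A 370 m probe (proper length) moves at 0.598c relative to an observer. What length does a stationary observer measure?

Proper length L₀ = 370 m
γ = 1/√(1 - 0.598²) = 1.24767
L = L₀/γ = 370/1.24767 = 296.6 m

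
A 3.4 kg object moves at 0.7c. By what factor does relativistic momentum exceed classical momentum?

p_rel = γmv, p_class = mv
Ratio = γ = 1/√(1 - 0.7²) = 1.400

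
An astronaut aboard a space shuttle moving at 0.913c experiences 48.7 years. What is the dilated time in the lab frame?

Proper time Δt₀ = 48.7 years
γ = 1/√(1 - 0.913²) = 2.451
Δt = γΔt₀ = 2.451 × 48.7 = 119.4 years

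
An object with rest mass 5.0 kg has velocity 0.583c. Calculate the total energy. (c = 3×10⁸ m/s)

γ = 1/√(1 - 0.583²) = 1.2308
mc² = 5.0 × (3×10⁸)² = 4.500×10¹⁷ J
E = γmc² = 1.2308 × 4.500×10¹⁷ = 5.539×10¹⁷ J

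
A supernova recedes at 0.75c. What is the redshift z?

β = 0.75
(1+β)/(1-β) = 1.75/0.25 = 7.000
√(7.000) = 2.646
z = 2.646 - 1 = 1.646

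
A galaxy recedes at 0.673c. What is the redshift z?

β = 0.673
(1+β)/(1-β) = 1.673/0.327 = 5.116
√(5.116) = 2.262
z = 2.262 - 1 = 1.262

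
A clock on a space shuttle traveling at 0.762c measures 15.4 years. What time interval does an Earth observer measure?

Proper time Δt₀ = 15.4 years
γ = 1/√(1 - 0.762²) = 1.544
Δt = γΔt₀ = 1.544 × 15.4 = 23.78 years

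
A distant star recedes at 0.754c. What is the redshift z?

β = 0.754
(1+β)/(1-β) = 1.754/0.246 = 7.130
√(7.130) = 2.670
z = 2.670 - 1 = 1.670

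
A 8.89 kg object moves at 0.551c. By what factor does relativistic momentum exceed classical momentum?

p_rel = γmv, p_class = mv
Ratio = γ = 1/√(1 - 0.551²) = 1.198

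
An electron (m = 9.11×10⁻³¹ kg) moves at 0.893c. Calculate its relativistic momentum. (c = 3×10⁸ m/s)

γ = 1/√(1 - 0.893²) = 2.222
v = 0.893 × 3×10⁸ = 2.679×10⁸ m/s
p = γmv = 2.222 × 9.11×10⁻³¹ × 2.679×10⁸ = 5.423×10⁻²² kg·m/s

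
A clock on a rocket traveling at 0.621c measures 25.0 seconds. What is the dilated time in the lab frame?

Proper time Δt₀ = 25.0 seconds
γ = 1/√(1 - 0.621²) = 1.276
Δt = γΔt₀ = 1.276 × 25.0 = 31.90 seconds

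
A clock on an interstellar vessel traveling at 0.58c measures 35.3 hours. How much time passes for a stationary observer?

Proper time Δt₀ = 35.3 hours
γ = 1/√(1 - 0.58²) = 1.2276
Δt = γΔt₀ = 1.2276 × 35.3 = 43.33 hours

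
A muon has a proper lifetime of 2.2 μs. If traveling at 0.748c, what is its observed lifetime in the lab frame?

Proper lifetime τ₀ = 2.2 μs
γ = 1/√(1 - 0.748²) = 1.507
τ = γτ₀ = 1.507 × 2.2 μs = 3.315 μs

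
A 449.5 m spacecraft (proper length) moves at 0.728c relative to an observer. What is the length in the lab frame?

Proper length L₀ = 449.5 m
γ = 1/√(1 - 0.728²) = 1.4586
L = L₀/γ = 449.5/1.4586 = 308.2 m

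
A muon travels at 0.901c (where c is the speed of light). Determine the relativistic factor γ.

v/c = 0.901, so (v/c)² = 0.811801
1 - (v/c)² = 0.188199
γ = 1/√(0.188199) = 2.305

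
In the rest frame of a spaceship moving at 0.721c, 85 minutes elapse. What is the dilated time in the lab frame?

Proper time Δt₀ = 85 minutes
γ = 1/√(1 - 0.721²) = 1.443
Δt = γΔt₀ = 1.443 × 85 = 122.7 minutes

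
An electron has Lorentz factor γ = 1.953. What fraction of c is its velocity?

From γ = 1/√(1 - v²/c²):
1/γ² = 1/1.953² = 0.2622
v²/c² = 1 - 0.2622 = 0.7378
v/c = √(0.7378) = 0.8590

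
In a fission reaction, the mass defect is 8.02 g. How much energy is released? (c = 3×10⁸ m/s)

Convert mass defect: Δm = 8.02 g = 0.00802 kg
E = Δm·c² = 0.00802 × (3×10⁸)²
= 0.00802 × 9×10¹⁶ = 7.218×10¹⁴ J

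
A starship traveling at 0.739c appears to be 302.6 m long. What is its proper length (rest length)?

Contracted length L = 302.6 m
γ = 1/√(1 - 0.739²) = 1.48433
L₀ = γL = 1.48433 × 302.6 = 449.2 m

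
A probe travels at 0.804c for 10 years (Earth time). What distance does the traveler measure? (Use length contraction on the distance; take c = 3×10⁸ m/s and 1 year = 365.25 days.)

Earth distance: d = v × t = 0.804c × 10 yr = 7.612×10¹⁶ m
γ = 1.682
d' = d/γ = 7.612×10¹⁶/1.682 = 4.526×10¹⁶ m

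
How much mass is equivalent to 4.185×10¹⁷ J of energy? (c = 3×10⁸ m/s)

From E = mc², we get m = E/c²
c² = (3×10⁸)² = 9×10¹⁶ m²/s²
m = 4.185×10¹⁷ / 9×10¹⁶ = 4.650 kg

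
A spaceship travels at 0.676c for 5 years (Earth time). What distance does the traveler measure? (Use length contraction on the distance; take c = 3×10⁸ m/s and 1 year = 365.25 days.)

Earth distance: d = v × t = 0.676c × 5 yr = 3.200×10¹⁶ m
γ = 1.357
d' = d/γ = 3.200×10¹⁶/1.357 = 2.358×10¹⁶ m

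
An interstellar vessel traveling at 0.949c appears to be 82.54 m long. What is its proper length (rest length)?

Contracted length L = 82.54 m
γ = 1/√(1 - 0.949²) = 3.172
L₀ = γL = 3.172 × 82.54 = 261.8 m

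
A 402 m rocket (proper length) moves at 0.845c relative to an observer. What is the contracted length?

Proper length L₀ = 402 m
γ = 1/√(1 - 0.845²) = 1.870
L = L₀/γ = 402/1.870 = 215.0 m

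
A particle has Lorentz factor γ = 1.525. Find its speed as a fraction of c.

From γ = 1/√(1 - v²/c²):
1/γ² = 1/1.525² = 0.4300
v²/c² = 1 - 0.4300 = 0.5700
v/c = √(0.5700) = 0.7550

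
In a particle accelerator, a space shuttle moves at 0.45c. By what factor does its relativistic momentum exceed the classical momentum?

p_rel = γmv, p_class = mv
Ratio = γ = 1/√(1 - 0.45²)
= 1/√(0.7975) = 1.120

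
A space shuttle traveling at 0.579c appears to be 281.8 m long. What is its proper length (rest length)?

Contracted length L = 281.8 m
γ = 1/√(1 - 0.579²) = 1.2265
L₀ = γL = 1.2265 × 281.8 = 345.6 m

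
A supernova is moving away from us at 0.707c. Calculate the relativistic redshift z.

β = 0.707
(1+β)/(1-β) = 1.707/0.293 = 5.826
√(5.826) = 2.414
z = 2.414 - 1 = 1.414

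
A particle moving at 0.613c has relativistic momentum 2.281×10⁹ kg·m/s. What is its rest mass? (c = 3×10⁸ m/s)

γ = 1/√(1 - 0.613²) = 1.2657
v = 0.613 × 3×10⁸ = 1.839×10⁸ m/s
m = p/(γv) = 2.281×10⁹/(1.2657 × 1.839×10⁸) = 9.800 kg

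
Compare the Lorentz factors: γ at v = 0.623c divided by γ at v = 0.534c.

γ₁ = 1/√(1 - 0.623²) = 1.2784
γ₂ = 1/√(1 - 0.534²) = 1.1828
γ₁/γ₂ = 1.2784/1.1828 = 1.081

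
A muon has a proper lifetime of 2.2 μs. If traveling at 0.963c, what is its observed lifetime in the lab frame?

Proper lifetime τ₀ = 2.2 μs
γ = 1/√(1 - 0.963²) = 3.7106
τ = γτ₀ = 3.7106 × 2.2 μs = 8.163 μs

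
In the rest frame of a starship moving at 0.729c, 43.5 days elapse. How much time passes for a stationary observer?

Proper time Δt₀ = 43.5 days
γ = 1/√(1 - 0.729²) = 1.461
Δt = γΔt₀ = 1.461 × 43.5 = 63.55 days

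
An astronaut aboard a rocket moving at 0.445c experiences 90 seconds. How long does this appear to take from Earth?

Proper time Δt₀ = 90 seconds
γ = 1/√(1 - 0.445²) = 1.117
Δt = γΔt₀ = 1.117 × 90 = 100.5 seconds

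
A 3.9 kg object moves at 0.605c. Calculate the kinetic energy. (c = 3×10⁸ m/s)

γ = 1/√(1 - 0.605²) = 1.25593
γ - 1 = 0.25593
KE = (γ-1)mc² = 0.25593 × 3.9 × (3×10⁸)² = 8.983×10¹⁶ J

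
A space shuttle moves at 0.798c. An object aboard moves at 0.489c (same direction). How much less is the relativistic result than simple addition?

Classical: u' + v = 0.489 + 0.798 = 1.287c
Relativistic: u = (0.489 + 0.798)/(1 + 0.390222) = 1.287/1.390222 = 0.9258c
Difference: 1.287 - 0.9258 = 0.3612c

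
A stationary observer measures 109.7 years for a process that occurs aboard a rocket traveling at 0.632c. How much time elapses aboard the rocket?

Dilated time Δt = 109.7 years
γ = 1/√(1 - 0.632²) = 1.2904
Δt₀ = Δt/γ = 109.7/1.2904 = 85.01 years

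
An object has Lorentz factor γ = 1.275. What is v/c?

From γ = 1/√(1 - v²/c²):
1/γ² = 1/1.275² = 0.6151
v²/c² = 1 - 0.6151 = 0.3849
v/c = √(0.3849) = 0.6204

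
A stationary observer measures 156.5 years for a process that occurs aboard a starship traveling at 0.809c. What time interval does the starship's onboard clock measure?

Dilated time Δt = 156.5 years
γ = 1/√(1 - 0.809²) = 1.7012
Δt₀ = Δt/γ = 156.5/1.7012 = 91.99 years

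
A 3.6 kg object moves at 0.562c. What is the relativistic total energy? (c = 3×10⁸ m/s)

γ = 1/√(1 - 0.562²) = 1.209
mc² = 3.6 × (3×10⁸)² = 3.240×10¹⁷ J
E = γmc² = 1.209 × 3.240×10¹⁷ = 3.917×10¹⁷ J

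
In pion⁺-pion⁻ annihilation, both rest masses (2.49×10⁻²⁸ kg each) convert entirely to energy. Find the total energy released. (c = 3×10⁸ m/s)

Both particles have the same rest mass, so total mass = 2m
E = 2m·c² = 2 × 2.49×10⁻²⁸ × (3×10⁸)²
= 2 × 2.49×10⁻²⁸ × 9×10¹⁶
= 4.482×10⁻¹¹ J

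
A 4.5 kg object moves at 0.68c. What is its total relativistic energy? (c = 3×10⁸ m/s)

γ = 1/√(1 - 0.68²) = 1.364
mc² = 4.5 × (3×10⁸)² = 4.050×10¹⁷ J
E = γmc² = 1.364 × 4.050×10¹⁷ = 5.524×10¹⁷ J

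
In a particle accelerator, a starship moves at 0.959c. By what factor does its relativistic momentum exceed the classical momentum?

p_rel = γmv, p_class = mv
Ratio = γ = 1/√(1 - 0.959²)
= 1/√(0.080319) = 3.529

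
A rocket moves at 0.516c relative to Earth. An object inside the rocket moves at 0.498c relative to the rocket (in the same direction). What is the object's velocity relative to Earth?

u = (u' + v)/(1 + u'v/c²)
Numerator: 0.498 + 0.516 = 1.014
Denominator: 1 + 0.256968 = 1.256968
u = 1.014/1.256968 = 0.8067c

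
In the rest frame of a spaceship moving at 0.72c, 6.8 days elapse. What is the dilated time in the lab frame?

Proper time Δt₀ = 6.8 days
γ = 1/√(1 - 0.72²) = 1.441
Δt = γΔt₀ = 1.441 × 6.8 = 9.799 days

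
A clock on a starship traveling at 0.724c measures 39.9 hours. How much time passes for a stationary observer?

Proper time Δt₀ = 39.9 hours
γ = 1/√(1 - 0.724²) = 1.4497
Δt = γΔt₀ = 1.4497 × 39.9 = 57.84 hours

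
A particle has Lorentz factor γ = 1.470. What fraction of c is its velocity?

From γ = 1/√(1 - v²/c²):
1/γ² = 1/1.470² = 0.46277
v²/c² = 1 - 0.46277 = 0.53723
v/c = √(0.53723) = 0.7330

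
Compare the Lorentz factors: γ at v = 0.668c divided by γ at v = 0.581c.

γ₁ = 1/√(1 - 0.668²) = 1.344
γ₂ = 1/√(1 - 0.581²) = 1.229
γ₁/γ₂ = 1.344/1.229 = 1.094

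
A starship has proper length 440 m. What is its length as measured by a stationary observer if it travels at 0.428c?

Proper length L₀ = 440 m
γ = 1/√(1 - 0.428²) = 1.1065
L = L₀/γ = 440/1.1065 = 397.7 m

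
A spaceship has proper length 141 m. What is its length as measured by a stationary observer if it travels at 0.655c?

Proper length L₀ = 141 m
γ = 1/√(1 - 0.655²) = 1.3234
L = L₀/γ = 141/1.3234 = 106.5 m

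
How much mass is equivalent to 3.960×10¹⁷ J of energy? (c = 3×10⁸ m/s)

From E = mc², we get m = E/c²
c² = (3×10⁸)² = 9×10¹⁶ m²/s²
m = 3.960×10¹⁷ / 9×10¹⁶ = 4.400 kg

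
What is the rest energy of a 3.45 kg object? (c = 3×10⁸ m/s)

c² = (3×10⁸)² = 9.000×10¹⁶ m²/s²
E₀ = mc² = 3.45 × 9.000×10¹⁶ = 3.105×10¹⁷ J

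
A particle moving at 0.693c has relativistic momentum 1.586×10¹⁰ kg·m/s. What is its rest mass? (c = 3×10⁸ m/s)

γ = 1/√(1 - 0.693²) = 1.387
v = 0.693 × 3×10⁸ = 2.079×10⁸ m/s
m = p/(γv) = 1.586×10¹⁰/(1.387 × 2.079×10⁸) = 55.00 kg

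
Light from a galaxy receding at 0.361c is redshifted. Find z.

β = 0.361
(1+β)/(1-β) = 1.361/0.639 = 2.1299
√(2.1299) = 1.4594
z = 1.4594 - 1 = 0.4594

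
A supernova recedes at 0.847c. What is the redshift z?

β = 0.847
(1+β)/(1-β) = 1.847/0.153 = 12.07
√(12.07) = 3.474
z = 3.474 - 1 = 2.474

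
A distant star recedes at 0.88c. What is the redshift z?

β = 0.88
(1+β)/(1-β) = 1.88/0.12 = 15.667
√(15.667) = 3.958
z = 3.958 - 1 = 2.958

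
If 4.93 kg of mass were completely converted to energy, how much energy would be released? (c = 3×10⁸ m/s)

Using E = mc²:
c² = (3×10⁸)² = 9×10¹⁶ m²/s²
E = 4.93 × 9×10¹⁶ = 4.437×10¹⁷ J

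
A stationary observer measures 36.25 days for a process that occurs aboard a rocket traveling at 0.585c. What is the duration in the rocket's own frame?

Dilated time Δt = 36.25 days
γ = 1/√(1 - 0.585²) = 1.233
Δt₀ = Δt/γ = 36.25/1.233 = 29.40 days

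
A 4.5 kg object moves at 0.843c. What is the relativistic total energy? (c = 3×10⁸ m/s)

γ = 1/√(1 - 0.843²) = 1.859
mc² = 4.5 × (3×10⁸)² = 4.050×10¹⁷ J
E = γmc² = 1.859 × 4.050×10¹⁷ = 7.529×10¹⁷ J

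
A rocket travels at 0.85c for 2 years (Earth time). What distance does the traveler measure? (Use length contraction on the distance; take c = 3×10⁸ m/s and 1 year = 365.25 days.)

Earth distance: d = v × t = 0.85c × 2 yr = 1.6094×10¹⁶ m
γ = 1.8983
d' = d/γ = 1.6094×10¹⁶/1.8983 = 8.478×10¹⁵ m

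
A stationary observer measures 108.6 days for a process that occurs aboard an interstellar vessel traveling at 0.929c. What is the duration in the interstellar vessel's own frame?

Dilated time Δt = 108.6 days
γ = 1/√(1 - 0.929²) = 2.702
Δt₀ = Δt/γ = 108.6/2.702 = 40.19 days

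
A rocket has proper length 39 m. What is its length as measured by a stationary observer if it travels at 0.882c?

Proper length L₀ = 39 m
γ = 1/√(1 - 0.882²) = 2.122
L = L₀/γ = 39/2.122 = 18.38 m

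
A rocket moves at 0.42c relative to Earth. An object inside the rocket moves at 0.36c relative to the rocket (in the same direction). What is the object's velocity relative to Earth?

u = (u' + v)/(1 + u'v/c²)
Numerator: 0.36 + 0.42 = 0.78
Denominator: 1 + 0.1512 = 1.1512
u = 0.78/1.1512 = 0.6776c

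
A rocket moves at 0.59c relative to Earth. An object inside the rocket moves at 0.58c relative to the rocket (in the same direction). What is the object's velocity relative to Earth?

u = (u' + v)/(1 + u'v/c²)
Numerator: 0.58 + 0.59 = 1.17
Denominator: 1 + 0.3422 = 1.3422
u = 1.17/1.3422 = 0.8717c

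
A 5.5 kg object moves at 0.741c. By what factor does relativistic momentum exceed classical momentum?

p_rel = γmv, p_class = mv
Ratio = γ = 1/√(1 - 0.741²) = 1.489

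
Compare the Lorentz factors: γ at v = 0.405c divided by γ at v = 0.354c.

γ₁ = 1/√(1 - 0.405²) = 1.094
γ₂ = 1/√(1 - 0.354²) = 1.069
γ₁/γ₂ = 1.094/1.069 = 1.023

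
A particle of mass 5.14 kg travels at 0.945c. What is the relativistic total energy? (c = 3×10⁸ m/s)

γ = 1/√(1 - 0.945²) = 3.057
mc² = 5.14 × (3×10⁸)² = 4.626×10¹⁷ J
E = γmc² = 3.057 × 4.626×10¹⁷ = 1.414×10¹⁸ J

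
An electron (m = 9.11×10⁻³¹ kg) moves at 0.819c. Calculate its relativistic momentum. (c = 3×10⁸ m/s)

γ = 1/√(1 - 0.819²) = 1.743
v = 0.819 × 3×10⁸ = 2.457×10⁸ m/s
p = γmv = 1.743 × 9.11×10⁻³¹ × 2.457×10⁸ = 3.901×10⁻²² kg·m/s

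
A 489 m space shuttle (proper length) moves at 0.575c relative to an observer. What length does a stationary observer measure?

Proper length L₀ = 489 m
γ = 1/√(1 - 0.575²) = 1.2223
L = L₀/γ = 489/1.2223 = 400.1 m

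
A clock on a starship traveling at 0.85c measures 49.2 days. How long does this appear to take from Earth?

Proper time Δt₀ = 49.2 days
γ = 1/√(1 - 0.85²) = 1.8983
Δt = γΔt₀ = 1.8983 × 49.2 = 93.40 days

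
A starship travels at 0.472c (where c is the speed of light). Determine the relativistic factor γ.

v/c = 0.472, so (v/c)² = 0.222784
1 - (v/c)² = 0.777216
γ = 1/√(0.777216) = 1.134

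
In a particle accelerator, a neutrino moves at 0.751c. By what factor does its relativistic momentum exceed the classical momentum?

p_rel = γmv, p_class = mv
Ratio = γ = 1/√(1 - 0.751²)
= 1/√(0.435999) = 1.514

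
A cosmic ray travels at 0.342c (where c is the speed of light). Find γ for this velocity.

v/c = 0.342, so (v/c)² = 0.116964
1 - (v/c)² = 0.883036
γ = 1/√(0.883036) = 1.064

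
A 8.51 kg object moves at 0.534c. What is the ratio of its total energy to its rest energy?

E = γmc², E₀ = mc²
E/E₀ = γ = 1/√(1 - 0.534²) = 1.183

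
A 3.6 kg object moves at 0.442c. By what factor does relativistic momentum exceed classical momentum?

p_rel = γmv, p_class = mv
Ratio = γ = 1/√(1 - 0.442²) = 1.115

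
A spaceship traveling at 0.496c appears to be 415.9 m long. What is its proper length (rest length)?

Contracted length L = 415.9 m
γ = 1/√(1 - 0.496²) = 1.1516
L₀ = γL = 1.1516 × 415.9 = 479.0 m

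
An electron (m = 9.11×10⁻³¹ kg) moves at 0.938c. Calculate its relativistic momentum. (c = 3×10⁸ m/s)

γ = 1/√(1 - 0.938²) = 2.885
v = 0.938 × 3×10⁸ = 2.814×10⁸ m/s
p = γmv = 2.885 × 9.11×10⁻³¹ × 2.814×10⁸ = 7.396×10⁻²² kg·m/s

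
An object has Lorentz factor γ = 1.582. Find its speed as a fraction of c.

From γ = 1/√(1 - v²/c²):
1/γ² = 1/1.582² = 0.3996
v²/c² = 1 - 0.3996 = 0.6004
v/c = √(0.6004) = 0.7749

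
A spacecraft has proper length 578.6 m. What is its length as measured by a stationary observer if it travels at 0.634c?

Proper length L₀ = 578.6 m
γ = 1/√(1 - 0.634²) = 1.293
L = L₀/γ = 578.6/1.293 = 447.5 m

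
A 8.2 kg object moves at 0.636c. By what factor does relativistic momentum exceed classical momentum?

p_rel = γmv, p_class = mv
Ratio = γ = 1/√(1 - 0.636²) = 1.296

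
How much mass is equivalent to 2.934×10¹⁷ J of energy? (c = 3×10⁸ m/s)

From E = mc², we get m = E/c²
c² = (3×10⁸)² = 9×10¹⁶ m²/s²
m = 2.934×10¹⁷ / 9×10¹⁶ = 3.260 kg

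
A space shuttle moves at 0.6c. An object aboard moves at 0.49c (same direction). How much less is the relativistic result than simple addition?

Classical: u' + v = 0.49 + 0.6 = 1.09c
Relativistic: u = (0.49 + 0.6)/(1 + 0.294) = 1.09/1.294 = 0.8423c
Difference: 1.09 - 0.8423 = 0.2477c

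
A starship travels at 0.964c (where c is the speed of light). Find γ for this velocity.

v/c = 0.964, so (v/c)² = 0.929296
1 - (v/c)² = 0.070704
γ = 1/√(0.070704) = 3.761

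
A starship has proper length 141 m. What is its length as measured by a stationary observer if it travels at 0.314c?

Proper length L₀ = 141 m
γ = 1/√(1 - 0.314²) = 1.053
L = L₀/γ = 141/1.053 = 133.9 m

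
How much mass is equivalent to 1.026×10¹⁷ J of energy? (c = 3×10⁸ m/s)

From E = mc², we get m = E/c²
c² = (3×10⁸)² = 9×10¹⁶ m²/s²
m = 1.026×10¹⁷ / 9×10¹⁶ = 1.140 kg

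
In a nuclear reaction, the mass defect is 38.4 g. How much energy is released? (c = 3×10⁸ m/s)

Convert mass defect: Δm = 38.4 g = 0.0384 kg
E = Δm·c² = 0.0384 × (3×10⁸)²
= 0.0384 × 9×10¹⁶ = 3.456×10¹⁵ J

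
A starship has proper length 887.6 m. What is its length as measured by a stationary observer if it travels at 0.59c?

Proper length L₀ = 887.6 m
γ = 1/√(1 - 0.59²) = 1.2385
L = L₀/γ = 887.6/1.2385 = 716.7 m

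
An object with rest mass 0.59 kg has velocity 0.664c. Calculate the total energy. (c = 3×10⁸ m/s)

γ = 1/√(1 - 0.664²) = 1.33738
mc² = 0.59 × (3×10⁸)² = 5.310×10¹⁶ J
E = γmc² = 1.33738 × 5.310×10¹⁶ = 7.101×10¹⁶ J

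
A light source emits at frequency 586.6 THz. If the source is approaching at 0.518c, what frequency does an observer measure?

β = v/c = 0.518
(1+β)/(1-β) = 1.518/0.482 = 3.149
Doppler factor = √(3.149) = 1.775
f_obs = 586.6 × 1.775 = 1041 THz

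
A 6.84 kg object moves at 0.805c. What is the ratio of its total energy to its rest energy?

E = γmc², E₀ = mc²
E/E₀ = γ = 1/√(1 - 0.805²) = 1.686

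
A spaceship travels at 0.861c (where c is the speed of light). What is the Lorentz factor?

v/c = 0.861, so (v/c)² = 0.741321
1 - (v/c)² = 0.258679
γ = 1/√(0.258679) = 1.966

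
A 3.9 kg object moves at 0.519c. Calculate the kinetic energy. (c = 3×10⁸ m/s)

γ = 1/√(1 - 0.519²) = 1.1699
γ - 1 = 0.1699
KE = (γ-1)mc² = 0.1699 × 3.9 × (3×10⁸)² = 5.963×10¹⁶ J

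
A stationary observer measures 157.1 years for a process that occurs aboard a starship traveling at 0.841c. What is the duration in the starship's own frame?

Dilated time Δt = 157.1 years
γ = 1/√(1 - 0.841²) = 1.8483
Δt₀ = Δt/γ = 157.1/1.8483 = 85.00 years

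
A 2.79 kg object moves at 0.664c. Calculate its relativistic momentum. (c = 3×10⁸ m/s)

γ = 1/√(1 - 0.664²) = 1.3374
v = 0.664 × 3×10⁸ = 1.992×10⁸ m/s
p = γmv = 1.3374 × 2.79 × 1.992×10⁸ = 7.433×10⁸ kg·m/s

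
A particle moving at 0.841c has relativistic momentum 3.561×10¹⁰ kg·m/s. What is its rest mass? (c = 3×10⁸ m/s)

γ = 1/√(1 - 0.841²) = 1.8483
v = 0.841 × 3×10⁸ = 2.523×10⁸ m/s
m = p/(γv) = 3.561×10¹⁰/(1.8483 × 2.523×10⁸) = 76.36 kg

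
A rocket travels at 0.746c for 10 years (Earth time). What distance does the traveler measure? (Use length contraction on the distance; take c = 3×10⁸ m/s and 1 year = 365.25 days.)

Earth distance: d = v × t = 0.746c × 10 yr = 7.0626×10¹⁶ m
γ = 1.5016
d' = d/γ = 7.0626×10¹⁶/1.5016 = 4.703×10¹⁶ m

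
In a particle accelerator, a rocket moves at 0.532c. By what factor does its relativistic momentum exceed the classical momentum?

p_rel = γmv, p_class = mv
Ratio = γ = 1/√(1 - 0.532²)
= 1/√(0.716976) = 1.181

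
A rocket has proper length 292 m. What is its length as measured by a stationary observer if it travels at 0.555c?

Proper length L₀ = 292 m
γ = 1/√(1 - 0.555²) = 1.202
L = L₀/γ = 292/1.202 = 242.9 m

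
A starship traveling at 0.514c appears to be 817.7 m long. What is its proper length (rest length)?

Contracted length L = 817.7 m
γ = 1/√(1 - 0.514²) = 1.1658
L₀ = γL = 1.1658 × 817.7 = 953.3 m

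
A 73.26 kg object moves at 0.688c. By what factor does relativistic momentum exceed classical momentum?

p_rel = γmv, p_class = mv
Ratio = γ = 1/√(1 - 0.688²) = 1.378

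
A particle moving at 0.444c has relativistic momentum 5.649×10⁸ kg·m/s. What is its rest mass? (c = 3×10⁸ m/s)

γ = 1/√(1 - 0.444²) = 1.116
v = 0.444 × 3×10⁸ = 1.332×10⁸ m/s
m = p/(γv) = 5.649×10⁸/(1.116 × 1.332×10⁸) = 3.800 kg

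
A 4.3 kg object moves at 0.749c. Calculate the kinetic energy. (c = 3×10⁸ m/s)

γ = 1/√(1 - 0.749²) = 1.5093
γ - 1 = 0.5093
KE = (γ-1)mc² = 0.5093 × 4.3 × (3×10⁸)² = 1.971×10¹⁷ J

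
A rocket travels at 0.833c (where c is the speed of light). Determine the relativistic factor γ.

v/c = 0.833, so (v/c)² = 0.693889
1 - (v/c)² = 0.306111
γ = 1/√(0.306111) = 1.807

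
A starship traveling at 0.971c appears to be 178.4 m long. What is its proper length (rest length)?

Contracted length L = 178.4 m
γ = 1/√(1 - 0.971²) = 4.183
L₀ = γL = 4.183 × 178.4 = 746.2 m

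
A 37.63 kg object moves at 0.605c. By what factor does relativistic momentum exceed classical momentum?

p_rel = γmv, p_class = mv
Ratio = γ = 1/√(1 - 0.605²) = 1.256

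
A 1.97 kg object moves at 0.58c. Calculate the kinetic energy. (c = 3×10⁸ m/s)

γ = 1/√(1 - 0.58²) = 1.2276
γ - 1 = 0.2276
KE = (γ-1)mc² = 0.2276 × 1.97 × (3×10⁸)² = 4.035×10¹⁶ J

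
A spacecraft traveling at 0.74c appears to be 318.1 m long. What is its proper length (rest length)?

Contracted length L = 318.1 m
γ = 1/√(1 - 0.74²) = 1.48675
L₀ = γL = 1.48675 × 318.1 = 472.9 m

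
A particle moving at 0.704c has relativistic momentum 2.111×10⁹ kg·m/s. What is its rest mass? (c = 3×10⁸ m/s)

γ = 1/√(1 - 0.704²) = 1.408
v = 0.704 × 3×10⁸ = 2.112×10⁸ m/s
m = p/(γv) = 2.111×10⁹/(1.408 × 2.112×10⁸) = 7.099 kg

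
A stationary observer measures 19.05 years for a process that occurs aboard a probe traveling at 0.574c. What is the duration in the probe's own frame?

Dilated time Δt = 19.05 years
γ = 1/√(1 - 0.574²) = 1.221
Δt₀ = Δt/γ = 19.05/1.221 = 15.60 years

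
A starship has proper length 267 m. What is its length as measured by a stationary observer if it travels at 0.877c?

Proper length L₀ = 267 m
γ = 1/√(1 - 0.877²) = 2.081
L = L₀/γ = 267/2.081 = 128.3 m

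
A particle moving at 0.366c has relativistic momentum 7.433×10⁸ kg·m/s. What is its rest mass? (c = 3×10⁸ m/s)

γ = 1/√(1 - 0.366²) = 1.0746
v = 0.366 × 3×10⁸ = 1.098×10⁸ m/s
m = p/(γv) = 7.433×10⁸/(1.0746 × 1.098×10⁸) = 6.300 kg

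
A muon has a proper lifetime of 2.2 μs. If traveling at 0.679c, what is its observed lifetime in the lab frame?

Proper lifetime τ₀ = 2.2 μs
γ = 1/√(1 - 0.679²) = 1.3621
τ = γτ₀ = 1.3621 × 2.2 μs = 2.997 μs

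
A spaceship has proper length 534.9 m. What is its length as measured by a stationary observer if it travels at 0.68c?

Proper length L₀ = 534.9 m
γ = 1/√(1 - 0.68²) = 1.364
L = L₀/γ = 534.9/1.364 = 392.2 m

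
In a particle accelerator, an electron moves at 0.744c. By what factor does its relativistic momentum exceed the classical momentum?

p_rel = γmv, p_class = mv
Ratio = γ = 1/√(1 - 0.744²)
= 1/√(0.446464) = 1.497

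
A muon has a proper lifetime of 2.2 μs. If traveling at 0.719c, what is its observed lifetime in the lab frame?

Proper lifetime τ₀ = 2.2 μs
γ = 1/√(1 - 0.719²) = 1.4388
τ = γτ₀ = 1.4388 × 2.2 μs = 3.165 μs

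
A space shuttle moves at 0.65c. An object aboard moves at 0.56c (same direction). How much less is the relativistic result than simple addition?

Classical: u' + v = 0.56 + 0.65 = 1.21c
Relativistic: u = (0.56 + 0.65)/(1 + 0.364) = 1.21/1.364 = 0.8871c
Difference: 1.21 - 0.8871 = 0.3229c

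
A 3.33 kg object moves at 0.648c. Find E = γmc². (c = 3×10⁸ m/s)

γ = 1/√(1 - 0.648²) = 1.313
mc² = 3.33 × (3×10⁸)² = 2.997×10¹⁷ J
E = γmc² = 1.313 × 2.997×10¹⁷ = 3.935×10¹⁷ J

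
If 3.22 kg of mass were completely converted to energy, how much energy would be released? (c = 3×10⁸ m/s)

Using E = mc²:
c² = (3×10⁸)² = 9×10¹⁶ m²/s²
E = 3.22 × 9×10¹⁶ = 2.898×10¹⁷ J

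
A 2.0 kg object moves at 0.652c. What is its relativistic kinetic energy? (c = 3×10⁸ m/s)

γ = 1/√(1 - 0.652²) = 1.3189
γ - 1 = 0.3189
KE = (γ-1)mc² = 0.3189 × 2.0 × (3×10⁸)² = 5.740×10¹⁶ J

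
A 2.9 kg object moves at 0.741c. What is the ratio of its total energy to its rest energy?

E = γmc², E₀ = mc²
E/E₀ = γ = 1/√(1 - 0.741²) = 1.489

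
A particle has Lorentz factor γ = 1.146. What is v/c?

From γ = 1/√(1 - v²/c²):
1/γ² = 1/1.146² = 0.76143
v²/c² = 1 - 0.76143 = 0.23857
v/c = √(0.23857) = 0.4884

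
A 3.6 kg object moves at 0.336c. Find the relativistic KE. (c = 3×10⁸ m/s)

γ = 1/√(1 - 0.336²) = 1.06173
γ - 1 = 0.06173
KE = (γ-1)mc² = 0.06173 × 3.6 × (3×10⁸)² = 2.000×10¹⁶ J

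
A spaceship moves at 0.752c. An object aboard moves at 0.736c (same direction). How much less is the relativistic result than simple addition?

Classical: u' + v = 0.736 + 0.752 = 1.488c
Relativistic: u = (0.736 + 0.752)/(1 + 0.553472) = 1.488/1.553472 = 0.9579c
Difference: 1.488 - 0.9579 = 0.5301c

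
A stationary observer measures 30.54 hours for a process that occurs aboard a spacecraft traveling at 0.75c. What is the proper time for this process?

Dilated time Δt = 30.54 hours
γ = 1/√(1 - 0.75²) = 1.512
Δt₀ = Δt/γ = 30.54/1.512 = 20.20 hours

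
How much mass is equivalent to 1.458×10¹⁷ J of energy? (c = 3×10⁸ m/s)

From E = mc², we get m = E/c²
c² = (3×10⁸)² = 9×10¹⁶ m²/s²
m = 1.458×10¹⁷ / 9×10¹⁶ = 1.620 kg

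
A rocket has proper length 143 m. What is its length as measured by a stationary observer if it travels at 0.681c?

Proper length L₀ = 143 m
γ = 1/√(1 - 0.681²) = 1.366
L = L₀/γ = 143/1.366 = 104.7 m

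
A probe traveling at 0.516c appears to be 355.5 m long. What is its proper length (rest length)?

Contracted length L = 355.5 m
γ = 1/√(1 - 0.516²) = 1.1674
L₀ = γL = 1.1674 × 355.5 = 415.0 m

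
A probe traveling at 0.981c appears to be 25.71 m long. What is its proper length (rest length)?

Contracted length L = 25.71 m
γ = 1/√(1 - 0.981²) = 5.154
L₀ = γL = 5.154 × 25.71 = 132.5 m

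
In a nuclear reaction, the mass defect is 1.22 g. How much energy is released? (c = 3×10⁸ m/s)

Convert mass defect: Δm = 1.22 g = 0.00122 kg
E = Δm·c² = 0.00122 × (3×10⁸)²
= 0.00122 × 9×10¹⁶ = 1.098×10¹⁴ J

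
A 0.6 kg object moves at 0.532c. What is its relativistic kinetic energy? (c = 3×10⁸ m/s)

γ = 1/√(1 - 0.532²) = 1.181
γ - 1 = 0.1810
KE = (γ-1)mc² = 0.1810 × 0.6 × (3×10⁸)² = 9.774×10¹⁵ J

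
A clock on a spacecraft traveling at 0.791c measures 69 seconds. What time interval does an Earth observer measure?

Proper time Δt₀ = 69 seconds
γ = 1/√(1 - 0.791²) = 1.6345
Δt = γΔt₀ = 1.6345 × 69 = 112.8 seconds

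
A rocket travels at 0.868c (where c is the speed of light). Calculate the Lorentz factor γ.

v/c = 0.868, so (v/c)² = 0.753424
1 - (v/c)² = 0.246576
γ = 1/√(0.246576) = 2.014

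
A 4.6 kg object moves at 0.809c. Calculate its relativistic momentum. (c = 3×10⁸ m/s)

γ = 1/√(1 - 0.809²) = 1.701
v = 0.809 × 3×10⁸ = 2.427×10⁸ m/s
p = γmv = 1.701 × 4.6 × 2.427×10⁸ = 1.899×10⁹ kg·m/s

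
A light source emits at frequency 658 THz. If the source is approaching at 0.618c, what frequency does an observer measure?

β = v/c = 0.618
(1+β)/(1-β) = 1.618/0.382 = 4.236
Doppler factor = √(4.236) = 2.058
f_obs = 658 × 2.058 = 1354 THz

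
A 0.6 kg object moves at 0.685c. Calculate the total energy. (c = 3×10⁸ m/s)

γ = 1/√(1 - 0.685²) = 1.3726
mc² = 0.6 × (3×10⁸)² = 5.400×10¹⁶ J
E = γmc² = 1.3726 × 5.400×10¹⁶ = 7.412×10¹⁶ J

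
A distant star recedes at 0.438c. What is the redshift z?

β = 0.438
(1+β)/(1-β) = 1.438/0.562 = 2.5587
√(2.5587) = 1.5996
z = 1.5996 - 1 = 0.5996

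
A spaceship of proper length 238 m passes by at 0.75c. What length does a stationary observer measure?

Proper length L₀ = 238 m
γ = 1/√(1 - 0.75²) = 1.512
L = L₀/γ = 238/1.512 = 157.4 m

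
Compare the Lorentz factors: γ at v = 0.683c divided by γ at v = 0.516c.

γ₁ = 1/√(1 - 0.683²) = 1.369
γ₂ = 1/√(1 - 0.516²) = 1.167
γ₁/γ₂ = 1.369/1.167 = 1.173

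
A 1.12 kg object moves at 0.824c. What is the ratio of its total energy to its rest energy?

E = γmc², E₀ = mc²
E/E₀ = γ = 1/√(1 - 0.824²) = 1.765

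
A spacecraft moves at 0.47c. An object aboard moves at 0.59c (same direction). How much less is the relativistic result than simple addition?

Classical: u' + v = 0.59 + 0.47 = 1.06c
Relativistic: u = (0.59 + 0.47)/(1 + 0.2773) = 1.06/1.2773 = 0.8299c
Difference: 1.06 - 0.8299 = 0.2301c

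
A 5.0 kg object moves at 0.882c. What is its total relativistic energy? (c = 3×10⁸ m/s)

γ = 1/√(1 - 0.882²) = 2.122
mc² = 5.0 × (3×10⁸)² = 4.500×10¹⁷ J
E = γmc² = 2.122 × 4.500×10¹⁷ = 9.549×10¹⁷ J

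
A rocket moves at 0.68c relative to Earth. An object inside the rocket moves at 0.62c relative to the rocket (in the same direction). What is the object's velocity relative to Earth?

u = (u' + v)/(1 + u'v/c²)
Numerator: 0.62 + 0.68 = 1.3
Denominator: 1 + 0.4216 = 1.4216
u = 1.3/1.4216 = 0.9145c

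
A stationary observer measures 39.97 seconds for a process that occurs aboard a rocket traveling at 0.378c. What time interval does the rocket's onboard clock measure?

Dilated time Δt = 39.97 seconds
γ = 1/√(1 - 0.378²) = 1.08014
Δt₀ = Δt/γ = 39.97/1.08014 = 37.00 seconds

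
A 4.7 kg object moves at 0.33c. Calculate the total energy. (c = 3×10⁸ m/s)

γ = 1/√(1 - 0.33²) = 1.0593
mc² = 4.7 × (3×10⁸)² = 4.230×10¹⁷ J
E = γmc² = 1.0593 × 4.230×10¹⁷ = 4.481×10¹⁷ J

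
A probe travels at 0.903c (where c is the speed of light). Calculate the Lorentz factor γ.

v/c = 0.903, so (v/c)² = 0.815409
1 - (v/c)² = 0.184591
γ = 1/√(0.184591) = 2.328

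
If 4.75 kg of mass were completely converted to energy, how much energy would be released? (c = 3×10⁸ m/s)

Using E = mc²:
c² = (3×10⁸)² = 9×10¹⁶ m²/s²
E = 4.75 × 9×10¹⁶ = 4.275×10¹⁷ J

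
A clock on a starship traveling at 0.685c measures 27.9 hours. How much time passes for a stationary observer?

Proper time Δt₀ = 27.9 hours
γ = 1/√(1 - 0.685²) = 1.3726
Δt = γΔt₀ = 1.3726 × 27.9 = 38.30 hours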